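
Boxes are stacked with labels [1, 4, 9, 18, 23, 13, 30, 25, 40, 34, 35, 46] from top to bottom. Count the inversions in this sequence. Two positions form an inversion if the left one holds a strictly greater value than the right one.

5 inversions

Sweep left to right; for each value list the smaller values that follow it:
1 → none → 0
4 → none → 0
9 → none → 0
18 → 13 → 1
23 → 13 → 1
13 → none → 0
30 → 25 → 1
25 → none → 0
40 → 34, 35 → 2
34 → none → 0
35 → none → 0
46 → none → 0
Sum: 0 + 0 + 0 + 1 + 1 + 0 + 1 + 0 + 2 + 0 + 0 + 0 = 5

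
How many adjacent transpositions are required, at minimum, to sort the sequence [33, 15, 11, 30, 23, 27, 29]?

10

Each adjacent swap fixes exactly one inversion, so the minimum swap count equals the number of inversions.
Count inversions — for each element, later elements that are smaller:
33: 15, 11, 30, 23, 27, 29 → 6
15: 11 → 1
11: none → 0
30: 23, 27, 29 → 3
23: none → 0
27: none → 0
29: none → 0
Total inversions: 6 + 1 + 0 + 3 + 0 + 0 + 0 = 10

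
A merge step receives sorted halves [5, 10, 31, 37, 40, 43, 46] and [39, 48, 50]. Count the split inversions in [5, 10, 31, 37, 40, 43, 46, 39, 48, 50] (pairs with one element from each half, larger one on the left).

Split inversions: 3

Count, for every r in R, how many entries of L exceed r:
r = 39: 40, 43, 46 → 3
r = 48: none → 0
r = 50: none → 0
Cross-inversions: 3 + 0 + 0 = 3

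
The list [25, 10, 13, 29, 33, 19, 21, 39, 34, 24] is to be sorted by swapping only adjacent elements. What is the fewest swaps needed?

The minimum number of adjacent swaps to sort an array equals its inversion count, since every such swap removes exactly one inversion.
Count inversions — for each element, later elements that are smaller:
25: 10, 13, 19, 21, 24 → 5
10: none → 0
13: none → 0
29: 19, 21, 24 → 3
33: 19, 21, 24 → 3
19: none → 0
21: none → 0
39: 34, 24 → 2
34: 24 → 1
24: none → 0
Total inversions: 5 + 0 + 0 + 3 + 3 + 0 + 0 + 2 + 1 + 0 = 14

14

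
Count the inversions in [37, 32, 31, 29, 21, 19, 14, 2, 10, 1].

Count, for each position, how many later elements it exceeds:
37 → 32, 31, 29, 21, 19, 14, 2, 10, 1 → 9
32 → 31, 29, 21, 19, 14, 2, 10, 1 → 8
31 → 29, 21, 19, 14, 2, 10, 1 → 7
29 → 21, 19, 14, 2, 10, 1 → 6
21 → 19, 14, 2, 10, 1 → 5
19 → 14, 2, 10, 1 → 4
14 → 2, 10, 1 → 3
2 → 1 → 1
10 → 1 → 1
1 → none → 0
Sum: 9 + 8 + 7 + 6 + 5 + 4 + 3 + 1 + 1 + 0 = 44

Inversions: 44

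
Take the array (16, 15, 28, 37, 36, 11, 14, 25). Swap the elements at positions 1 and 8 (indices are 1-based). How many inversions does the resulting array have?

Positions 1 and 8 hold 16 and 25; after swapping, the array is [25, 15, 28, 37, 36, 11, 14, 16].
For each element, count later entries that are smaller:
25: 4
15: 2
28: 3
37: 4
36: 3
11: 0
14: 0
16: 0
Sum: 4 + 2 + 3 + 4 + 3 + 0 + 0 + 0 = 16

16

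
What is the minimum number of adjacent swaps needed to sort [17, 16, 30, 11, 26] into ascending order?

5

The minimum number of adjacent swaps to sort an array equals its inversion count, since every such swap removes exactly one inversion.
Count inversions — for each element, later elements that are smaller:
17: 16, 11 → 2
16: 11 → 1
30: 11, 26 → 2
11: none → 0
26: none → 0
Total inversions: 2 + 1 + 2 + 0 + 0 = 5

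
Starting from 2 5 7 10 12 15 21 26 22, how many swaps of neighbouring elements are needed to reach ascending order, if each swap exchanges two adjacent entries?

1

Minimum adjacent swaps = number of inversions (each swap of adjacent out-of-order elements removes one inversion and no swap can remove more).
Count inversions — for each element, later elements that are smaller:
2: none → 0
5: none → 0
7: none → 0
10: none → 0
12: none → 0
15: none → 0
21: none → 0
26: 22 → 1
22: none → 0
Total inversions: 0 + 0 + 0 + 0 + 0 + 0 + 0 + 1 + 0 = 1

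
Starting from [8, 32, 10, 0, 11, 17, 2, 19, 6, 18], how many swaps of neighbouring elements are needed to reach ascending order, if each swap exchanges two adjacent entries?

20

Each adjacent swap fixes exactly one inversion, so the minimum swap count equals the number of inversions.
Count inversions — for each element, later elements that are smaller:
8: 0, 2, 6 → 3
32: 10, 0, 11, 17, 2, 19, 6, 18 → 8
10: 0, 2, 6 → 3
0: none → 0
11: 2, 6 → 2
17: 2, 6 → 2
2: none → 0
19: 6, 18 → 2
6: none → 0
18: none → 0
Total inversions: 3 + 8 + 3 + 0 + 2 + 2 + 0 + 2 + 0 + 0 = 20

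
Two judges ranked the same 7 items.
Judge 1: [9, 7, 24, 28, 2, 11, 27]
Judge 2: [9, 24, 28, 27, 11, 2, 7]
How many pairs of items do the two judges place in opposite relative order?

Assign each item its position (1..7) in the first ordering, then rewrite the second ordering as that position sequence:
positions: 9→1, 7→2, 24→3, 28→4, 2→5, 11→6, 27→7
second ordering as positions: [1, 3, 4, 7, 6, 5, 2]
Discordant pairs = inversions in this position sequence.
1: 0
3: 2 → 1
4: 2 → 1
7: 6, 5, 2 → 3
6: 5, 2 → 2
5: 2 → 1
2: 0
Total: 0 + 1 + 1 + 3 + 2 + 1 + 0 = 8

8 discordant pairs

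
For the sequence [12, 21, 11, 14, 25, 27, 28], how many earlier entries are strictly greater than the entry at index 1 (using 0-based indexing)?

0

The element at index 1 is 21.
Elements before it: 12
None of them are larger than 21.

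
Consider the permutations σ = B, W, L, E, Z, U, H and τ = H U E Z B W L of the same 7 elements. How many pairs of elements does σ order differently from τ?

17

Assign each item its position (1..7) in the first ordering, then rewrite the second ordering as that position sequence:
positions: B→1, W→2, L→3, E→4, Z→5, U→6, H→7
second ordering as positions: [7, 6, 4, 5, 1, 2, 3]
Discordant pairs = inversions in this position sequence.
7: 6, 4, 5, 1, 2, 3 → 6
6: 4, 5, 1, 2, 3 → 5
4: 1, 2, 3 → 3
5: 1, 2, 3 → 3
1: 0
2: 0
3: 0
Total: 6 + 5 + 3 + 3 + 0 + 0 + 0 = 17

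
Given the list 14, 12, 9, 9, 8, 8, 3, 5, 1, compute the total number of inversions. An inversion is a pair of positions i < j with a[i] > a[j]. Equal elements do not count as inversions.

33

For each element, count later entries that are smaller:
14 → 12, 9, 9, 8, 8, 3, 5, 1 → 8
12 → 9, 9, 8, 8, 3, 5, 1 → 7
9 → 8, 8, 3, 5, 1 → 5
9 → 8, 8, 3, 5, 1 → 5
8 → 3, 5, 1 → 3
8 → 3, 5, 1 → 3
3 → 1 → 1
5 → 1 → 1
1 → none → 0
Sum: 8 + 7 + 5 + 5 + 3 + 3 + 1 + 1 + 0 = 33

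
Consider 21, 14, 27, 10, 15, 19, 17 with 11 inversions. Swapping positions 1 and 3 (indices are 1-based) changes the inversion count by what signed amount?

+1

Positions 1 and 3 hold 21 and 27; after swapping, the array is [27, 14, 21, 10, 15, 19, 17].
Sweep left to right; for each value list the smaller values that follow it:
27: 6
14: 1
21: 4
10: 0
15: 0
19: 1
17: 0
Sum: 6 + 1 + 4 + 0 + 0 + 1 + 0 = 12
Change: 12 − 11 = +1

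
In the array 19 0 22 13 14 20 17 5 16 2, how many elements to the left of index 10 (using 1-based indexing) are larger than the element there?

The element at index 10 is 2.
Elements before it: 19, 0, 22, 13, 14, 20, 17, 5, 16
Those larger than 2: 19, 22, 13, 14, 20, 17, 5, 16

8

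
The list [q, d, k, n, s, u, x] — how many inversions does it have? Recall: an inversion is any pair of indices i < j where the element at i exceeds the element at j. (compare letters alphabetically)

There are 3 inversions.

Out-of-order index pairs (0-indexed):
(0,1): q > d
(0,2): q > k
(0,3): q > n
That's 3 pairs.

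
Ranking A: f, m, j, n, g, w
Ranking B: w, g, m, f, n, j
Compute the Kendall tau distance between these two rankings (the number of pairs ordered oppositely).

11 discordant pairs

Assign each item its position (1..6) in the first ordering, then rewrite the second ordering as that position sequence:
positions: f→1, m→2, j→3, n→4, g→5, w→6
second ordering as positions: [6, 5, 2, 1, 4, 3]
Discordant pairs = inversions in this position sequence.
6: 5, 2, 1, 4, 3 → 5
5: 2, 1, 4, 3 → 4
2: 1 → 1
1: 0
4: 3 → 1
3: 0
Total: 5 + 4 + 1 + 0 + 1 + 0 = 11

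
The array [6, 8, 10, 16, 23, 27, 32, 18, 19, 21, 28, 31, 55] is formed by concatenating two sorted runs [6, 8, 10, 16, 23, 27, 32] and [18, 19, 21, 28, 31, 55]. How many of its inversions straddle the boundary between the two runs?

11 split inversions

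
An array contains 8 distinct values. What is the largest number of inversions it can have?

28 inversions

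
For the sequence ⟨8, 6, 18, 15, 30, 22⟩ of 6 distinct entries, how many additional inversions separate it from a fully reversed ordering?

12 inversions short

Maximum inversions for 6 distinct elements is C(6, 2) = 6·5/2 = 15.
Current inversions — for each element, count later smaller elements:
8: 1
6: 0
18: 1
15: 0
30: 1
22: 0
Current total: 1 + 0 + 1 + 0 + 1 + 0 = 3
Shortfall: 15 − 3 = 12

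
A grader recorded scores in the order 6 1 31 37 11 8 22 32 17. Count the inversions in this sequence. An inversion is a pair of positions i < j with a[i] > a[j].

13 inversions

Sweep left to right; for each value list the smaller values that follow it:
6: 1
1: 0
31: 4
37: 5
11: 1
8: 0
22: 1
32: 1
17: 0
Sum: 1 + 0 + 4 + 5 + 1 + 0 + 1 + 1 + 0 = 13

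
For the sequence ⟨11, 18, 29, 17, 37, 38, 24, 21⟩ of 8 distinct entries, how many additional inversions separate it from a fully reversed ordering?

Maximum inversions for 8 distinct elements is C(8, 2) = 8·7/2 = 28.
Current inversions — for each element, count later smaller elements:
11: 0
18: 1
29: 3
17: 0
37: 2
38: 2
24: 1
21: 0
Current total: 0 + 1 + 3 + 0 + 2 + 2 + 1 + 0 = 9
Shortfall: 28 − 9 = 19

19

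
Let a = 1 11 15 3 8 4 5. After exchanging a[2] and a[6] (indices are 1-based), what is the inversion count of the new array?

Inversions: 7

Positions 2 and 6 hold 11 and 4; after swapping, the array is [1, 4, 15, 3, 8, 11, 5].
Count, for each position, how many later elements it exceeds:
1 → none → 0
4 → 3 → 1
15 → 3, 8, 11, 5 → 4
3 → none → 0
8 → 5 → 1
11 → 5 → 1
5 → none → 0
Sum: 0 + 1 + 4 + 0 + 1 + 1 + 0 = 7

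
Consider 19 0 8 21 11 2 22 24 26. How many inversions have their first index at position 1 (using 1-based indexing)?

4 such elements

The element at index 1 is 19.
Elements after it: 0, 8, 21, 11, 2, 22, 24, 26
Those smaller than 19: 0, 8, 11, 2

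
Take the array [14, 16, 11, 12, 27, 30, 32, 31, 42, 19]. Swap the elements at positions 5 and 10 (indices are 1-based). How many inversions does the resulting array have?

Positions 5 and 10 hold 27 and 19; after swapping, the array is [14, 16, 11, 12, 19, 30, 32, 31, 42, 27].
For each element, count later entries that are smaller:
14 → 11, 12 → 2
16 → 11, 12 → 2
11 → none → 0
12 → none → 0
19 → none → 0
30 → 27 → 1
32 → 31, 27 → 2
31 → 27 → 1
42 → 27 → 1
27 → none → 0
Sum: 2 + 2 + 0 + 0 + 0 + 1 + 2 + 1 + 1 + 0 = 9

9 inversions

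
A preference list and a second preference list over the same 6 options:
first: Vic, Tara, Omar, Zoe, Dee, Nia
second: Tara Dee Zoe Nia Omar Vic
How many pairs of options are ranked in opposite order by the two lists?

Assign each item its position (1..6) in the first ordering, then rewrite the second ordering as that position sequence:
positions: Vic→1, Tara→2, Omar→3, Zoe→4, Dee→5, Nia→6
second ordering as positions: [2, 5, 4, 6, 3, 1]
Discordant pairs = inversions in this position sequence.
2: 1 → 1
5: 4, 3, 1 → 3
4: 3, 1 → 2
6: 3, 1 → 2
3: 1 → 1
1: 0
Total: 1 + 3 + 2 + 2 + 1 + 0 = 9

9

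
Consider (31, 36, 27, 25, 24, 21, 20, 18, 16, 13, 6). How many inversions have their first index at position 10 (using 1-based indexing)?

1

The element at index 10 is 13.
Elements after it: 6
Those smaller than 13: 6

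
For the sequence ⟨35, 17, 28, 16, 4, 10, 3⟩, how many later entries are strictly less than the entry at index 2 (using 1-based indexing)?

The element at index 2 is 17.
Elements after it: 28, 16, 4, 10, 3
Those smaller than 17: 16, 4, 10, 3

4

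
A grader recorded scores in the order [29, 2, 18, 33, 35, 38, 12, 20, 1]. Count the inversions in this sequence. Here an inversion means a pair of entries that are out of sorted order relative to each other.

For each element, count later entries that are smaller:
29 → 2, 18, 12, 20, 1 → 5
2 → 1 → 1
18 → 12, 1 → 2
33 → 12, 20, 1 → 3
35 → 12, 20, 1 → 3
38 → 12, 20, 1 → 3
12 → 1 → 1
20 → 1 → 1
1 → none → 0
Sum: 5 + 1 + 2 + 3 + 3 + 3 + 1 + 1 + 0 = 19

19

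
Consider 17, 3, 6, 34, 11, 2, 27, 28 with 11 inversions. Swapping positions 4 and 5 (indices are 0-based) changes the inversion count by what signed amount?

-1

Positions 4 and 5 hold 11 and 2; after swapping, the array is [17, 3, 6, 34, 2, 11, 27, 28].
Count, for each position, how many later elements it exceeds:
17: 4
3: 1
6: 1
34: 4
2: 0
11: 0
27: 0
28: 0
Sum: 4 + 1 + 1 + 4 + 0 + 0 + 0 + 0 = 10
Change: 10 − 11 = -1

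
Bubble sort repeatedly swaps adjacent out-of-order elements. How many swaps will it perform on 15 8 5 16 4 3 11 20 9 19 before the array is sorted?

Minimum adjacent swaps = number of inversions (each swap of adjacent out-of-order elements removes one inversion and no swap can remove more).
Count inversions — for each element, later elements that are smaller:
15: 8, 5, 4, 3, 11, 9 → 6
8: 5, 4, 3 → 3
5: 4, 3 → 2
16: 4, 3, 11, 9 → 4
4: 3 → 1
3: none → 0
11: 9 → 1
20: 9, 19 → 2
9: none → 0
19: none → 0
Total inversions: 6 + 3 + 2 + 4 + 1 + 0 + 1 + 2 + 0 + 0 = 19

19 swaps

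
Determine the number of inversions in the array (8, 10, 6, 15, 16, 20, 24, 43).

Element-by-element contributions:
8 → 6 → 1
10 → 6 → 1
6 → none → 0
15 → none → 0
16 → none → 0
20 → none → 0
24 → none → 0
43 → none → 0
Sum: 1 + 1 + 0 + 0 + 0 + 0 + 0 + 0 = 2

2 inversions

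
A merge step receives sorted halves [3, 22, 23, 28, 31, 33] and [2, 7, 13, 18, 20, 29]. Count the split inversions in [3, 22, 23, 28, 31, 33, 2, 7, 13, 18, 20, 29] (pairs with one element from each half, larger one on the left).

There are 28 cross-inversions.

Take each right-half value and tally the left-half values above it:
r = 2: 3, 22, 23, 28, 31, 33 → 6
r = 7: 22, 23, 28, 31, 33 → 5
r = 13: 22, 23, 28, 31, 33 → 5
r = 18: 22, 23, 28, 31, 33 → 5
r = 20: 22, 23, 28, 31, 33 → 5
r = 29: 31, 33 → 2
Cross-inversions: 6 + 5 + 5 + 5 + 5 + 2 = 28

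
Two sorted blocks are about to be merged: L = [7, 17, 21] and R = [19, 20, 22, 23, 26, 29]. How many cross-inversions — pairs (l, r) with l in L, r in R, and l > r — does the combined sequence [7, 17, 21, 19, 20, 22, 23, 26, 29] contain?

2

Count, for every r in R, how many entries of L exceed r:
r = 19: 21 → 1
r = 20: 21 → 1
r = 22: none → 0
r = 23: none → 0
r = 26: none → 0
r = 29: none → 0
Cross-inversions: 1 + 1 + 0 + 0 + 0 + 0 = 2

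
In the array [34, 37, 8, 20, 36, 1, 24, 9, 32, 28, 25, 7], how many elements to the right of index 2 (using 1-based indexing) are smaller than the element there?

10

The element at index 2 is 37.
Elements after it: 8, 20, 36, 1, 24, 9, 32, 28, 25, 7
Those smaller than 37: 8, 20, 36, 1, 24, 9, 32, 28, 25, 7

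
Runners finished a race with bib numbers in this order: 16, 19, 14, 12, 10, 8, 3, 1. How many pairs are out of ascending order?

27 out-of-order pairs

Count, for each position, how many later elements it exceeds:
16: 6
19: 6
14: 5
12: 4
10: 3
8: 2
3: 1
1: 0
Sum: 6 + 6 + 5 + 4 + 3 + 2 + 1 + 0 = 27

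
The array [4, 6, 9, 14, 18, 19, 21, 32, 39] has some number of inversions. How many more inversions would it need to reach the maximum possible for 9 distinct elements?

36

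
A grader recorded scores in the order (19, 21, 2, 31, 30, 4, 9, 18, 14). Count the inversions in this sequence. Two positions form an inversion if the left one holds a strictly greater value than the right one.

20 inversions

Count, for each position, how many later elements it exceeds:
19: 5
21: 5
2: 0
31: 5
30: 4
4: 0
9: 0
18: 1
14: 0
Sum: 5 + 5 + 0 + 5 + 4 + 0 + 0 + 1 + 0 = 20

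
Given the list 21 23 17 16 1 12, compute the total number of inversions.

Element-by-element contributions:
21 → 17, 16, 1, 12 → 4
23 → 17, 16, 1, 12 → 4
17 → 16, 1, 12 → 3
16 → 1, 12 → 2
1 → none → 0
12 → none → 0
Sum: 4 + 4 + 3 + 2 + 0 + 0 = 13

13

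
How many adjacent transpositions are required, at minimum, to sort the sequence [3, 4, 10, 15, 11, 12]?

2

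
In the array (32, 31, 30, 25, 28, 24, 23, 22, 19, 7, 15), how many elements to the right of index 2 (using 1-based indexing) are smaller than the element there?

9 such elements

The element at index 2 is 31.
Elements after it: 30, 25, 28, 24, 23, 22, 19, 7, 15
Those smaller than 31: 30, 25, 28, 24, 23, 22, 19, 7, 15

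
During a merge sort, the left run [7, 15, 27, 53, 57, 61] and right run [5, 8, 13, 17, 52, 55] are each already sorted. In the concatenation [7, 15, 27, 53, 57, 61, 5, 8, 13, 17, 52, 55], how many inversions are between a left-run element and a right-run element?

Cross-inversions: 25

For each element r of the right run, count left-run elements greater than r:
r = 5: 7, 15, 27, 53, 57, 61 → 6
r = 8: 15, 27, 53, 57, 61 → 5
r = 13: 15, 27, 53, 57, 61 → 5
r = 17: 27, 53, 57, 61 → 4
r = 52: 53, 57, 61 → 3
r = 55: 57, 61 → 2
Cross-inversions: 6 + 5 + 5 + 4 + 3 + 2 = 25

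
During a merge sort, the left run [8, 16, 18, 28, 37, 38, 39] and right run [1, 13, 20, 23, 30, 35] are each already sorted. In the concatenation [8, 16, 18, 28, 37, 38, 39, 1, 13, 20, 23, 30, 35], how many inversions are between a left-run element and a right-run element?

Count, for every r in R, how many entries of L exceed r:
r = 1: 8, 16, 18, 28, 37, 38, 39 → 7
r = 13: 16, 18, 28, 37, 38, 39 → 6
r = 20: 28, 37, 38, 39 → 4
r = 23: 28, 37, 38, 39 → 4
r = 30: 37, 38, 39 → 3
r = 35: 37, 38, 39 → 3
Cross-inversions: 7 + 6 + 4 + 4 + 3 + 3 = 27

27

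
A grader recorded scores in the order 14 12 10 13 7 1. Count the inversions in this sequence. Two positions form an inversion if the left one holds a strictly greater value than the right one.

13

For each element, count later entries that are smaller:
14: 5
12: 3
10: 2
13: 2
7: 1
1: 0
Sum: 5 + 3 + 2 + 2 + 1 + 0 = 13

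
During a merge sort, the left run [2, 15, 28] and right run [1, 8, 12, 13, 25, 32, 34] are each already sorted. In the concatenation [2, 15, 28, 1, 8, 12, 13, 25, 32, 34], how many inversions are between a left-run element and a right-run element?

For each element r of the right run, count left-run elements greater than r:
r = 1: 2, 15, 28 → 3
r = 8: 15, 28 → 2
r = 12: 15, 28 → 2
r = 13: 15, 28 → 2
r = 25: 28 → 1
r = 32: none → 0
r = 34: none → 0
Cross-inversions: 3 + 2 + 2 + 2 + 1 + 0 + 0 = 10

There are 10 cross-inversions.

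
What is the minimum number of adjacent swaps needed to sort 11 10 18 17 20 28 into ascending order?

2 adjacent swaps

Each adjacent swap fixes exactly one inversion, so the minimum swap count equals the number of inversions.
Count inversions — for each element, later elements that are smaller:
11: 10 → 1
10: none → 0
18: 17 → 1
17: none → 0
20: none → 0
28: none → 0
Total inversions: 1 + 0 + 1 + 0 + 0 + 0 = 2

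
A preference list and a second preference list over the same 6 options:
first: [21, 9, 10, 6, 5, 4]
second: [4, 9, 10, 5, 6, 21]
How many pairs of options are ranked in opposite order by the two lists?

10

Assign each item its position (1..6) in the first ordering, then rewrite the second ordering as that position sequence:
positions: 21→1, 9→2, 10→3, 6→4, 5→5, 4→6
second ordering as positions: [6, 2, 3, 5, 4, 1]
Discordant pairs = inversions in this position sequence.
6: 2, 3, 5, 4, 1 → 5
2: 1 → 1
3: 1 → 1
5: 4, 1 → 2
4: 1 → 1
1: 0
Total: 5 + 1 + 1 + 2 + 1 + 0 = 10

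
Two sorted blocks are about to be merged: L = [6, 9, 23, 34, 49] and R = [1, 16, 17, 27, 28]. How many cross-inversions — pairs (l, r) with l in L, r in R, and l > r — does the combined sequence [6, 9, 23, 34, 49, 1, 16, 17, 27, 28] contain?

15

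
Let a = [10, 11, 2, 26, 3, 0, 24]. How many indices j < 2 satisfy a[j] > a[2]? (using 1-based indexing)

The element at index 2 is 11.
Elements before it: 10
None of them are larger than 11.

0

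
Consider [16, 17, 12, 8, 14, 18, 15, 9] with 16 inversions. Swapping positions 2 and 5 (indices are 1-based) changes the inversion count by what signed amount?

-1

Positions 2 and 5 hold 17 and 14; after swapping, the array is [16, 14, 12, 8, 17, 18, 15, 9].
For each element, count later entries that are smaller:
16: 5
14: 3
12: 2
8: 0
17: 2
18: 2
15: 1
9: 0
Sum: 5 + 3 + 2 + 0 + 2 + 2 + 1 + 0 = 15
Change: 15 − 16 = -1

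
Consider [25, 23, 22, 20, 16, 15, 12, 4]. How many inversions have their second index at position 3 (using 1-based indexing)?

The element at index 3 is 22.
Elements before it: 25, 23
Those larger than 22: 25, 23

2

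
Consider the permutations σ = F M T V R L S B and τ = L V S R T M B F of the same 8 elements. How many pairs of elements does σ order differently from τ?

Assign each item its position (1..8) in the first ordering, then rewrite the second ordering as that position sequence:
positions: F→1, M→2, T→3, V→4, R→5, L→6, S→7, B→8
second ordering as positions: [6, 4, 7, 5, 3, 2, 8, 1]
Discordant pairs = inversions in this position sequence.
6: 4, 5, 3, 2, 1 → 5
4: 3, 2, 1 → 3
7: 5, 3, 2, 1 → 4
5: 3, 2, 1 → 3
3: 2, 1 → 2
2: 1 → 1
8: 1 → 1
1: 0
Total: 5 + 3 + 4 + 3 + 2 + 1 + 1 + 0 = 19

19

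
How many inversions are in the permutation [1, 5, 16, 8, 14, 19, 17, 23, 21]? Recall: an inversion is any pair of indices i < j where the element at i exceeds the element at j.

4 inversions

For each element, count later entries that are smaller:
1: 0
5: 0
16: 2
8: 0
14: 0
19: 1
17: 0
23: 1
21: 0
Sum: 0 + 0 + 2 + 0 + 0 + 1 + 0 + 1 + 0 = 4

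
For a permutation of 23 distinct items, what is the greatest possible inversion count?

253 inversions

The maximum occurs when the array is in strictly decreasing order: every one of the C(23, 2) pairs is inverted.
C(23, 2) = 23·22/2 = 253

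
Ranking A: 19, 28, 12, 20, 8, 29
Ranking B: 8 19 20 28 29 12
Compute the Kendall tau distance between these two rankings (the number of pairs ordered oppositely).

Assign each item its position (1..6) in the first ordering, then rewrite the second ordering as that position sequence:
positions: 19→1, 28→2, 12→3, 20→4, 8→5, 29→6
second ordering as positions: [5, 1, 4, 2, 6, 3]
Discordant pairs = inversions in this position sequence.
5: 1, 4, 2, 3 → 4
1: 0
4: 2, 3 → 2
2: 0
6: 3 → 1
3: 0
Total: 4 + 0 + 2 + 0 + 1 + 0 = 7

7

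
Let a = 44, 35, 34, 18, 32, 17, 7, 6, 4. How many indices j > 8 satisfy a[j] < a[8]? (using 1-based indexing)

The element at index 8 is 6.
Elements after it: 4
Those smaller than 6: 4

1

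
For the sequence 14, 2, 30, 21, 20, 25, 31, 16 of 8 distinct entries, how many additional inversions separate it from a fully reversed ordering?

Maximum inversions for 8 distinct elements is C(8, 2) = 8·7/2 = 28.
Current inversions — for each element, count later smaller elements:
14: 1
2: 0
30: 4
21: 2
20: 1
25: 1
31: 1
16: 0
Current total: 1 + 0 + 4 + 2 + 1 + 1 + 1 + 0 = 10
Shortfall: 28 − 10 = 18

18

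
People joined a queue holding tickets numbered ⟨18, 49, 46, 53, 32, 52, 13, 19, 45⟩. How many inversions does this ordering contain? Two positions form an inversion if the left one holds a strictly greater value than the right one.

20 out-of-order pairs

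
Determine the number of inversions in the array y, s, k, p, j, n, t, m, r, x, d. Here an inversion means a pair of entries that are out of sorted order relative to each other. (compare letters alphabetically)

For each element, count later entries that are smaller:
y: 10
s: 7
k: 2
p: 4
j: 1
n: 2
t: 3
m: 1
r: 1
x: 1
d: 0
Sum: 10 + 7 + 2 + 4 + 1 + 2 + 3 + 1 + 1 + 1 + 0 = 32

32 inversions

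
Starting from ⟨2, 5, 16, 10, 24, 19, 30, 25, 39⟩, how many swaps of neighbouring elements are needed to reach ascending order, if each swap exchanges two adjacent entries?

Swaps: 3

Minimum adjacent swaps = number of inversions (each swap of adjacent out-of-order elements removes one inversion and no swap can remove more).
Count inversions — for each element, later elements that are smaller:
2: none → 0
5: none → 0
16: 10 → 1
10: none → 0
24: 19 → 1
19: none → 0
30: 25 → 1
25: none → 0
39: none → 0
Total inversions: 0 + 0 + 1 + 0 + 1 + 0 + 1 + 0 + 0 = 3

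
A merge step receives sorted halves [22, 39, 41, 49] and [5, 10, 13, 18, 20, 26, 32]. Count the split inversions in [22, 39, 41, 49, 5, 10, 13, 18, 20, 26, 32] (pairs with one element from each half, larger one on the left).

Cross-inversions: 26

Take each right-half value and tally the left-half values above it:
r = 5: 22, 39, 41, 49 → 4
r = 10: 22, 39, 41, 49 → 4
r = 13: 22, 39, 41, 49 → 4
r = 18: 22, 39, 41, 49 → 4
r = 20: 22, 39, 41, 49 → 4
r = 26: 39, 41, 49 → 3
r = 32: 39, 41, 49 → 3
Cross-inversions: 4 + 4 + 4 + 4 + 4 + 3 + 3 = 26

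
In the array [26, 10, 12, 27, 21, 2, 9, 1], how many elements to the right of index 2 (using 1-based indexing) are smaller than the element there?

The element at index 2 is 10.
Elements after it: 12, 27, 21, 2, 9, 1
Those smaller than 10: 2, 9, 1

3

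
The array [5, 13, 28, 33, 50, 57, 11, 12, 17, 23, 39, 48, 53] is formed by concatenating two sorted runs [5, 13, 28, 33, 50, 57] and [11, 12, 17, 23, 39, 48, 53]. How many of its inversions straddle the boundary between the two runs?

For each element r of the right run, count left-run elements greater than r:
r = 11: 13, 28, 33, 50, 57 → 5
r = 12: 13, 28, 33, 50, 57 → 5
r = 17: 28, 33, 50, 57 → 4
r = 23: 28, 33, 50, 57 → 4
r = 39: 50, 57 → 2
r = 48: 50, 57 → 2
r = 53: 57 → 1
Cross-inversions: 5 + 5 + 4 + 4 + 2 + 2 + 1 = 23

23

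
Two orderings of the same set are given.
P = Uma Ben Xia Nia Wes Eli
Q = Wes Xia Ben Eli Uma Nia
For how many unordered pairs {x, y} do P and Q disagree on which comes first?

Assign each item its position (1..6) in the first ordering, then rewrite the second ordering as that position sequence:
positions: Uma→1, Ben→2, Xia→3, Nia→4, Wes→5, Eli→6
second ordering as positions: [5, 3, 2, 6, 1, 4]
Discordant pairs = inversions in this position sequence.
5: 3, 2, 1, 4 → 4
3: 2, 1 → 2
2: 1 → 1
6: 1, 4 → 2
1: 0
4: 0
Total: 4 + 2 + 1 + 2 + 0 + 0 = 9

9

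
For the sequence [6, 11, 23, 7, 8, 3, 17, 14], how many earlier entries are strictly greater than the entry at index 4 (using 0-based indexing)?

The element at index 4 is 8.
Elements before it: 6, 11, 23, 7
Those larger than 8: 11, 23

2 such elements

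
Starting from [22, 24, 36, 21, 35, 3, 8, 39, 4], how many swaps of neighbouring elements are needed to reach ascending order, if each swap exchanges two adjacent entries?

The minimum number of adjacent swaps to sort an array equals its inversion count, since every such swap removes exactly one inversion.
Count inversions — for each element, later elements that are smaller:
22: 21, 3, 8, 4 → 4
24: 21, 3, 8, 4 → 4
36: 21, 35, 3, 8, 4 → 5
21: 3, 8, 4 → 3
35: 3, 8, 4 → 3
3: none → 0
8: 4 → 1
39: 4 → 1
4: none → 0
Total inversions: 4 + 4 + 5 + 3 + 3 + 0 + 1 + 1 + 0 = 21

21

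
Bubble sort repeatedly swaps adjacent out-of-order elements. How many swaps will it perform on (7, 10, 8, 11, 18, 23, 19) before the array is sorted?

There are 2 swaps.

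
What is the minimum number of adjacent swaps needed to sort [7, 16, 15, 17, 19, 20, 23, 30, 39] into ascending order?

1

The minimum number of adjacent swaps to sort an array equals its inversion count, since every such swap removes exactly one inversion.
Count inversions — for each element, later elements that are smaller:
7: none → 0
16: 15 → 1
15: none → 0
17: none → 0
19: none → 0
20: none → 0
23: none → 0
30: none → 0
39: none → 0
Total inversions: 0 + 1 + 0 + 0 + 0 + 0 + 0 + 0 + 0 = 1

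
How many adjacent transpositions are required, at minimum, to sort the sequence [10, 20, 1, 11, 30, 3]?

Swaps: 7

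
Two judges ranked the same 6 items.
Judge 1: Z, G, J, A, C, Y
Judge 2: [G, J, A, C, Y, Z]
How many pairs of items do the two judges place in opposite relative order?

There are 5 discordant pairs.

Assign each item its position (1..6) in the first ordering, then rewrite the second ordering as that position sequence:
positions: Z→1, G→2, J→3, A→4, C→5, Y→6
second ordering as positions: [2, 3, 4, 5, 6, 1]
Discordant pairs = inversions in this position sequence.
2: 1 → 1
3: 1 → 1
4: 1 → 1
5: 1 → 1
6: 1 → 1
1: 0
Total: 1 + 1 + 1 + 1 + 1 + 0 = 5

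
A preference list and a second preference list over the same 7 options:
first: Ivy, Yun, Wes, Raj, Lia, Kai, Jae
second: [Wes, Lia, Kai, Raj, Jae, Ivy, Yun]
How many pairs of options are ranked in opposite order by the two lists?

12

Assign each item its position (1..7) in the first ordering, then rewrite the second ordering as that position sequence:
positions: Ivy→1, Yun→2, Wes→3, Raj→4, Lia→5, Kai→6, Jae→7
second ordering as positions: [3, 5, 6, 4, 7, 1, 2]
Discordant pairs = inversions in this position sequence.
3: 1, 2 → 2
5: 4, 1, 2 → 3
6: 4, 1, 2 → 3
4: 1, 2 → 2
7: 1, 2 → 2
1: 0
2: 0
Total: 2 + 3 + 3 + 2 + 2 + 0 + 0 = 12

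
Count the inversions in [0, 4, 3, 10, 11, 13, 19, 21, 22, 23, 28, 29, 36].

Count, for each position, how many later elements it exceeds:
0 → none → 0
4 → 3 → 1
3 → none → 0
10 → none → 0
11 → none → 0
13 → none → 0
19 → none → 0
21 → none → 0
22 → none → 0
23 → none → 0
28 → none → 0
29 → none → 0
36 → none → 0
Sum: 0 + 1 + 0 + 0 + 0 + 0 + 0 + 0 + 0 + 0 + 0 + 0 + 0 = 1

1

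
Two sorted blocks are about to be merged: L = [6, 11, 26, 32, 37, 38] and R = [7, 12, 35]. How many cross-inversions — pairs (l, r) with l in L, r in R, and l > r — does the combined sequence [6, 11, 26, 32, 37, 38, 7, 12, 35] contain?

11

Count, for every r in R, how many entries of L exceed r:
r = 7: 11, 26, 32, 37, 38 → 5
r = 12: 26, 32, 37, 38 → 4
r = 35: 37, 38 → 2
Cross-inversions: 5 + 4 + 2 = 11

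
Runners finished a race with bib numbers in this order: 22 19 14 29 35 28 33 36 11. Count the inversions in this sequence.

14

Count, for each position, how many later elements it exceeds:
22: 3
19: 2
14: 1
29: 2
35: 3
28: 1
33: 1
36: 1
11: 0
Sum: 3 + 2 + 1 + 2 + 3 + 1 + 1 + 1 + 0 = 14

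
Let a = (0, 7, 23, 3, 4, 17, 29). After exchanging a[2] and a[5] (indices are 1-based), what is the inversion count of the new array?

4

Positions 2 and 5 hold 7 and 4; after swapping, the array is [0, 4, 23, 3, 7, 17, 29].
Element-by-element contributions:
0: 0
4: 1
23: 3
3: 0
7: 0
17: 0
29: 0
Sum: 0 + 1 + 3 + 0 + 0 + 0 + 0 = 4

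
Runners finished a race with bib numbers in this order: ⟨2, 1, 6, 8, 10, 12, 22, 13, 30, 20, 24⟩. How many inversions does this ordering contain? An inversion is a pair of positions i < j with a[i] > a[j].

Count, for each position, how many later elements it exceeds:
2: 1
1: 0
6: 0
8: 0
10: 0
12: 0
22: 2
13: 0
30: 2
20: 0
24: 0
Sum: 1 + 0 + 0 + 0 + 0 + 0 + 2 + 0 + 2 + 0 + 0 = 5

5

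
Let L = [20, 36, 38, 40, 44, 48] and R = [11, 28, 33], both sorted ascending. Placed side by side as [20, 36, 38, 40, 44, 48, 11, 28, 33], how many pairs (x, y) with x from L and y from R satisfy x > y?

16

Count, for every r in R, how many entries of L exceed r:
r = 11: 20, 36, 38, 40, 44, 48 → 6
r = 28: 36, 38, 40, 44, 48 → 5
r = 33: 36, 38, 40, 44, 48 → 5
Cross-inversions: 6 + 5 + 5 = 16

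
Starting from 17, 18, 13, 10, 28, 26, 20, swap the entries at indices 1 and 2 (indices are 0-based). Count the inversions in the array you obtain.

Inversions: 7

Positions 1 and 2 hold 18 and 13; after swapping, the array is [17, 13, 18, 10, 28, 26, 20].
Sweep left to right; for each value list the smaller values that follow it:
17: 2
13: 1
18: 1
10: 0
28: 2
26: 1
20: 0
Sum: 2 + 1 + 1 + 0 + 2 + 1 + 0 = 7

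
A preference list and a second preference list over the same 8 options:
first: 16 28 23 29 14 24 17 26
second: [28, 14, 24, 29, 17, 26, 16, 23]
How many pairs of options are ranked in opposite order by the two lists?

Assign each item its position (1..8) in the first ordering, then rewrite the second ordering as that position sequence:
positions: 16→1, 28→2, 23→3, 29→4, 14→5, 24→6, 17→7, 26→8
second ordering as positions: [2, 5, 6, 4, 7, 8, 1, 3]
Discordant pairs = inversions in this position sequence.
2: 1 → 1
5: 4, 1, 3 → 3
6: 4, 1, 3 → 3
4: 1, 3 → 2
7: 1, 3 → 2
8: 1, 3 → 2
1: 0
3: 0
Total: 1 + 3 + 3 + 2 + 2 + 2 + 0 + 0 = 13

13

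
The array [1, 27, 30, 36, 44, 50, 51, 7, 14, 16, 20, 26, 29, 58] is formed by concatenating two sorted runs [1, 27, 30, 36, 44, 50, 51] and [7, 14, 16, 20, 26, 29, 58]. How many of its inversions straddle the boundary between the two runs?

Take each right-half value and tally the left-half values above it:
r = 7: 27, 30, 36, 44, 50, 51 → 6
r = 14: 27, 30, 36, 44, 50, 51 → 6
r = 16: 27, 30, 36, 44, 50, 51 → 6
r = 20: 27, 30, 36, 44, 50, 51 → 6
r = 26: 27, 30, 36, 44, 50, 51 → 6
r = 29: 30, 36, 44, 50, 51 → 5
r = 58: none → 0
Cross-inversions: 6 + 6 + 6 + 6 + 6 + 5 + 0 = 35

35 cross-inversions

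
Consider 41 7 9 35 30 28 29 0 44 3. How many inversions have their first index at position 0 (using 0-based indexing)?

The element at index 0 is 41.
Elements after it: 7, 9, 35, 30, 28, 29, 0, 44, 3
Those smaller than 41: 7, 9, 35, 30, 28, 29, 0, 3

8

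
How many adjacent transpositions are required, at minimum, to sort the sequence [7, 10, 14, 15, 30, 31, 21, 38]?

There are 2 swaps.

The minimum number of adjacent swaps to sort an array equals its inversion count, since every such swap removes exactly one inversion.
Count inversions — for each element, later elements that are smaller:
7: none → 0
10: none → 0
14: none → 0
15: none → 0
30: 21 → 1
31: 21 → 1
21: none → 0
38: none → 0
Total inversions: 0 + 0 + 0 + 0 + 1 + 1 + 0 + 0 = 2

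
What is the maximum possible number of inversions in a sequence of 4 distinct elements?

Inversions: 6

A reversed (strictly descending) arrangement makes every pair an inversion, giving C(4, 2) inversions.
C(4, 2) = 4·3/2 = 6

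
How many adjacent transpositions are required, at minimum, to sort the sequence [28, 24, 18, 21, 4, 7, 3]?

19 adjacent swaps

Minimum adjacent swaps = number of inversions (each swap of adjacent out-of-order elements removes one inversion and no swap can remove more).
Count inversions — for each element, later elements that are smaller:
28: 24, 18, 21, 4, 7, 3 → 6
24: 18, 21, 4, 7, 3 → 5
18: 4, 7, 3 → 3
21: 4, 7, 3 → 3
4: 3 → 1
7: 3 → 1
3: none → 0
Total inversions: 6 + 5 + 3 + 3 + 1 + 1 + 0 = 19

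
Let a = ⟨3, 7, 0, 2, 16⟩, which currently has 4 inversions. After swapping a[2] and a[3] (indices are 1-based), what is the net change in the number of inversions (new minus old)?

-1

Positions 2 and 3 hold 7 and 0; after swapping, the array is [3, 0, 7, 2, 16].
Sweep left to right; for each value list the smaller values that follow it:
3 → 0, 2 → 2
0 → none → 0
7 → 2 → 1
2 → none → 0
16 → none → 0
Sum: 2 + 0 + 1 + 0 + 0 = 3
Change: 3 − 4 = -1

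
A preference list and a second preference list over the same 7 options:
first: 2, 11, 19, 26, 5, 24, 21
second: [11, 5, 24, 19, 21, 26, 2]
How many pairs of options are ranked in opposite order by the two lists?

Assign each item its position (1..7) in the first ordering, then rewrite the second ordering as that position sequence:
positions: 2→1, 11→2, 19→3, 26→4, 5→5, 24→6, 21→7
second ordering as positions: [2, 5, 6, 3, 7, 4, 1]
Discordant pairs = inversions in this position sequence.
2: 1 → 1
5: 3, 4, 1 → 3
6: 3, 4, 1 → 3
3: 1 → 1
7: 4, 1 → 2
4: 1 → 1
1: 0
Total: 1 + 3 + 3 + 1 + 2 + 1 + 0 = 11

11 pairs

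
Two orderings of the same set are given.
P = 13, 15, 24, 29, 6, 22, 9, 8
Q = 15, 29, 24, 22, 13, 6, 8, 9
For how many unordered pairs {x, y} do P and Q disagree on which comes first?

Assign each item its position (1..8) in the first ordering, then rewrite the second ordering as that position sequence:
positions: 13→1, 15→2, 24→3, 29→4, 6→5, 22→6, 9→7, 8→8
second ordering as positions: [2, 4, 3, 6, 1, 5, 8, 7]
Discordant pairs = inversions in this position sequence.
2: 1 → 1
4: 3, 1 → 2
3: 1 → 1
6: 1, 5 → 2
1: 0
5: 0
8: 7 → 1
7: 0
Total: 1 + 2 + 1 + 2 + 0 + 0 + 1 + 0 = 7

7 disagreeing pairs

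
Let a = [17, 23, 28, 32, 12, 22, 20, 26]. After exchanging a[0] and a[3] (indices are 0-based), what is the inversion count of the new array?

18

Positions 0 and 3 hold 17 and 32; after swapping, the array is [32, 23, 28, 17, 12, 22, 20, 26].
Sweep left to right; for each value list the smaller values that follow it:
32 → 23, 28, 17, 12, 22, 20, 26 → 7
23 → 17, 12, 22, 20 → 4
28 → 17, 12, 22, 20, 26 → 5
17 → 12 → 1
12 → none → 0
22 → 20 → 1
20 → none → 0
26 → none → 0
Sum: 7 + 4 + 5 + 1 + 0 + 1 + 0 + 0 = 18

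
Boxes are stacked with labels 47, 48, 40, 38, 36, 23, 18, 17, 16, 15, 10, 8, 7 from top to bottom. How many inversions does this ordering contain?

77

Element-by-element contributions:
47 → 40, 38, 36, 23, 18, 17, 16, 15, 10, 8, 7 → 11
48 → 40, 38, 36, 23, 18, 17, 16, 15, 10, 8, 7 → 11
40 → 38, 36, 23, 18, 17, 16, 15, 10, 8, 7 → 10
38 → 36, 23, 18, 17, 16, 15, 10, 8, 7 → 9
36 → 23, 18, 17, 16, 15, 10, 8, 7 → 8
23 → 18, 17, 16, 15, 10, 8, 7 → 7
18 → 17, 16, 15, 10, 8, 7 → 6
17 → 16, 15, 10, 8, 7 → 5
16 → 15, 10, 8, 7 → 4
15 → 10, 8, 7 → 3
10 → 8, 7 → 2
8 → 7 → 1
7 → none → 0
Sum: 11 + 11 + 10 + 9 + 8 + 7 + 6 + 5 + 4 + 3 + 2 + 1 + 0 = 77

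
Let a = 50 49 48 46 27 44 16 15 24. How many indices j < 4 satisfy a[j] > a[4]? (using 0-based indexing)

4 such elements

The element at index 4 is 27.
Elements before it: 50, 49, 48, 46
Those larger than 27: 50, 49, 48, 46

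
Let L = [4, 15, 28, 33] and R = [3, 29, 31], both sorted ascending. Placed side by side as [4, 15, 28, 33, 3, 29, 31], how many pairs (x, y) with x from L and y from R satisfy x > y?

For each element r of the right run, count left-run elements greater than r:
r = 3: 4, 15, 28, 33 → 4
r = 29: 33 → 1
r = 31: 33 → 1
Cross-inversions: 4 + 1 + 1 = 6

6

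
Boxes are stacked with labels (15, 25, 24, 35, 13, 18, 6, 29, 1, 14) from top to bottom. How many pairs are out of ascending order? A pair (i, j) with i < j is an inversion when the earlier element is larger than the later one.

29

Element-by-element contributions:
15: 4
25: 6
24: 5
35: 6
13: 2
18: 3
6: 1
29: 2
1: 0
14: 0
Sum: 4 + 6 + 5 + 6 + 2 + 3 + 1 + 2 + 0 + 0 = 29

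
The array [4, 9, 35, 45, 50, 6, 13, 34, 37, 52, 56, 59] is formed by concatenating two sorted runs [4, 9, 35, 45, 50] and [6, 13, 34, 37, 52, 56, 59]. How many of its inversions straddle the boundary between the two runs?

Count, for every r in R, how many entries of L exceed r:
r = 6: 9, 35, 45, 50 → 4
r = 13: 35, 45, 50 → 3
r = 34: 35, 45, 50 → 3
r = 37: 45, 50 → 2
r = 52: none → 0
r = 56: none → 0
r = 59: none → 0
Cross-inversions: 4 + 3 + 3 + 2 + 0 + 0 + 0 = 12

12 cross-inversions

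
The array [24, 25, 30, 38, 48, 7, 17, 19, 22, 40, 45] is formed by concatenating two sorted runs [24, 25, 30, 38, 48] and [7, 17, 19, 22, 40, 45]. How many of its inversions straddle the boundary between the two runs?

For each element r of the right run, count left-run elements greater than r:
r = 7: 24, 25, 30, 38, 48 → 5
r = 17: 24, 25, 30, 38, 48 → 5
r = 19: 24, 25, 30, 38, 48 → 5
r = 22: 24, 25, 30, 38, 48 → 5
r = 40: 48 → 1
r = 45: 48 → 1
Cross-inversions: 5 + 5 + 5 + 5 + 1 + 1 = 22

22 cross-inversions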